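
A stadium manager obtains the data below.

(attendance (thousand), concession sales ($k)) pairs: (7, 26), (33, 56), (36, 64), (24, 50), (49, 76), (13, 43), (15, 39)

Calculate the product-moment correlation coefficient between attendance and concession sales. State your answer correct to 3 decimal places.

n = 7, Σx = 177, Σy = 354, Σxy = 10402, Σx² = 5805, Σy² = 19554
Sxx = Σx² − (Σx)²/n = 5805 − 4475.571429 = 1329.428571
Sxy = Σxy − (Σx)(Σy)/n = 10402 − 8951.142857 = 1450.857143
Syy = Σy² − (Σy)²/n = 19554 − 17902.285714 = 1651.714286
r = Sxy/√(Sxx·Syy) = 1450.857143/√(2195836.163265) = 1450.857143/1481.835404 = 0.979095

0.979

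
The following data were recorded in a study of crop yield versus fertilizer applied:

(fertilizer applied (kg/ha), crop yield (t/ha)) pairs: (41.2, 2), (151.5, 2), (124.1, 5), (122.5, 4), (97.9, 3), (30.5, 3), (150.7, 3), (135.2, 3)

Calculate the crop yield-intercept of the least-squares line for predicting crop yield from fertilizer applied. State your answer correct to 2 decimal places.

2.63

n = 8, Σx = 853.6, Σy = 25, Σxy = 2738.8, Σx² = 106560.94
Sxx = Σx² − (Σx)²/n = 106560.94 − 91079.12 = 15481.82
Sxy = Σxy − (Σx)(Σy)/n = 2738.8 − 2667.5 = 71.3
b = Sxy/Sxx = 71.3/15481.82 = 0.004605
a = ȳ − b·x̄ = 3.125 − 0.004605·106.7 = 2.633604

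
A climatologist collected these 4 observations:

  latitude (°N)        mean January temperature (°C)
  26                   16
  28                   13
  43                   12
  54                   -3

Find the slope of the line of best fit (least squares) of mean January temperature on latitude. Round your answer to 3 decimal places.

-0.573

n = 4, Σx = 151, Σy = 38, Σxy = 1134, Σx² = 6225
Sxx = Σx² − (Σx)²/n = 6225 − 5700.25 = 524.75
Sxy = Σxy − (Σx)(Σy)/n = 1134 − 1434.5 = -300.5
b = Sxy/Sxx = -300.5/524.75 = -0.572654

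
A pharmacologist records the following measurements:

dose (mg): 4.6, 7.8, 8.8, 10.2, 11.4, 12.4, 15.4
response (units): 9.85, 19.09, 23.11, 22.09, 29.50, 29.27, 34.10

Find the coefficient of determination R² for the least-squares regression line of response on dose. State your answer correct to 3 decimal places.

0.944

n = 7, Σx = 70.6, Σy = 167.01, Σxy = 1847.286, Σx² = 784.36, Σy² = 4373.2837
Sxx = Σx² − (Σx)²/n = 784.36 − 712.051429 = 72.308571
Sxy = Σxy − (Σx)(Σy)/n = 1847.286 − 1684.415143 = 162.870857
Syy = Σy² − (Σy)²/n = 4373.2837 − 3984.620014 = 388.663686
R² = Sxy²/(Sxx·Syy) = (162.870857)²/(72.308571·388.663686) = 0.943894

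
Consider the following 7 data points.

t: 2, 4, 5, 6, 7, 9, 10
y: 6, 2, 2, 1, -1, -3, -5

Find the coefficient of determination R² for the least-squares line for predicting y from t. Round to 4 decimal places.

0.9765

n = 7, Σx = 43, Σy = 2, Σxy = -48, Σx² = 311, Σy² = 80
Sxx = Σx² − (Σx)²/n = 311 − 264.142857 = 46.857143
Sxy = Σxy − (Σx)(Σy)/n = -48 − 12.285714 = -60.285714
Syy = Σy² − (Σy)²/n = 80 − 0.571429 = 79.428571
R² = Sxy²/(Sxx·Syy) = (-60.285714)²/(46.857143·79.428571) = 0.976509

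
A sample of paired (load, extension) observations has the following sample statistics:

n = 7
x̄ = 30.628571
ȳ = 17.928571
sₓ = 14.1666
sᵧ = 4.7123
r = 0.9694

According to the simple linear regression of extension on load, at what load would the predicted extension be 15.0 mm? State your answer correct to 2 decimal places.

b = r · sᵧ/sₓ = 0.9694 · 4.7123/14.1666 = 0.322456
a = ȳ − b·x̄ = 17.928571 − 0.322456·30.628571 = 8.052208
Set a + b·x = 15.0: x = (15.0 − 8.052208) / 0.322456 = 21.546489

21.55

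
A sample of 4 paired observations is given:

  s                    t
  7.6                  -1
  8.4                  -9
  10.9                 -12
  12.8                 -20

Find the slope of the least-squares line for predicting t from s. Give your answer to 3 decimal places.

-3.136

n = 4, Σx = 39.7, Σy = -42, Σxy = -470, Σx² = 410.97
Sxx = Σx² − (Σx)²/n = 410.97 − 394.0225 = 16.9475
Sxy = Σxy − (Σx)(Σy)/n = -470 − (-416.85) = -53.15
b = Sxy/Sxx = -53.15/16.9475 = -3.136156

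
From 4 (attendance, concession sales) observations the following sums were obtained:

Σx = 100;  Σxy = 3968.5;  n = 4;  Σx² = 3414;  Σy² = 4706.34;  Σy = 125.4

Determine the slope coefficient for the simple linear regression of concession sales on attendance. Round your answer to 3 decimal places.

0.912

Sxx = Σx² − (Σx)²/n = 3414 − 2500 = 914
Sxy = Σxy − (Σx)(Σy)/n = 3968.5 − 3135 = 833.5
b = Sxy/Sxx = 833.5/914 = 0.911926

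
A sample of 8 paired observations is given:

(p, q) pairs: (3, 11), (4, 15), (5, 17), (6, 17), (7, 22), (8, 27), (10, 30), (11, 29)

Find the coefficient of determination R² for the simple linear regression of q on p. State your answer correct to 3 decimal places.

n = 8, Σx = 54, Σy = 168, Σxy = 1269, Σx² = 420, Σy² = 3878
Sxx = Σx² − (Σx)²/n = 420 − 364.5 = 55.5
Sxy = Σxy − (Σx)(Σy)/n = 1269 − 1134 = 135
Syy = Σy² − (Σy)²/n = 3878 − 3528 = 350
R² = Sxy²/(Sxx·Syy) = (135)²/(55.5·350) = 0.938224

0.938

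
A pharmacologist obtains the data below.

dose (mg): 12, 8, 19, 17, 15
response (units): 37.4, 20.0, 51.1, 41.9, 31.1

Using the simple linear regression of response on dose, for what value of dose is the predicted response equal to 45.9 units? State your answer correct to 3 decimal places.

n = 5, Σx = 71, Σy = 181.5, Σxy = 2758.5, Σx² = 1083
Sxx = Σx² − (Σx)²/n = 1083 − 1008.2 = 74.8
Sxy = Σxy − (Σx)(Σy)/n = 2758.5 − 2577.3 = 181.2
b = Sxy/Sxx = 181.2/74.8 = 2.422460
a = ȳ − b·x̄ = 36.3 − 2.422460·14.2 = 1.901070
Set a + b·x = 45.9: x = (45.9 − 1.901070) / 2.422460 = 18.162914

18.163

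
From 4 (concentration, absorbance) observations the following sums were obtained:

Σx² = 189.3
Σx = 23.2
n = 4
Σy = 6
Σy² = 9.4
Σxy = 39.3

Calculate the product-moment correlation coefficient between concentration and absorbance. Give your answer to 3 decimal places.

Sxx = Σx² − (Σx)²/n = 189.3 − 134.56 = 54.74
Sxy = Σxy − (Σx)(Σy)/n = 39.3 − 34.8 = 4.5
Syy = Σy² − (Σy)²/n = 9.4 − 9 = 0.4
r = Sxy/√(Sxx·Syy) = 4.5/√(21.896) = 4.5/4.679316 = 0.961679

0.962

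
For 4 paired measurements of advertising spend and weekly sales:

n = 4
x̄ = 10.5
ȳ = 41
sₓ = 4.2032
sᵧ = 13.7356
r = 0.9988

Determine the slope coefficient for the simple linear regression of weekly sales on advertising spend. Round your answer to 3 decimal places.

b = r · sᵧ/sₓ = 0.9988 · 13.7356/4.2032 = 3.263970

3.264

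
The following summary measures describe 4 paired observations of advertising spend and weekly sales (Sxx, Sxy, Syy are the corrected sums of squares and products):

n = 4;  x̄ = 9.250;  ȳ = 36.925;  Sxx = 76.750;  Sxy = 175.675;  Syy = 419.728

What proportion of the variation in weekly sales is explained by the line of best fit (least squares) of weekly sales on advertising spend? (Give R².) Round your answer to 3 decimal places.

R² = Sxy²/(Sxx·Syy) = (175.675)²/(76.75·419.728) = 0.958018

0.958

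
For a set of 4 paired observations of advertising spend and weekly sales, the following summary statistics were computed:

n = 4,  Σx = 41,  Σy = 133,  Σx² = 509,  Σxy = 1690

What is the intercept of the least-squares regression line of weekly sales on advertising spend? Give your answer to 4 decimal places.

Sxx = Σx² − (Σx)²/n = 509 − 420.25 = 88.75
Sxy = Σxy − (Σx)(Σy)/n = 1690 − 1363.25 = 326.75
b = Sxy/Sxx = 326.75/88.75 = 3.681690
a = ȳ − b·x̄ = 33.25 − 3.681690·10.25 = -4.487324

-4.4873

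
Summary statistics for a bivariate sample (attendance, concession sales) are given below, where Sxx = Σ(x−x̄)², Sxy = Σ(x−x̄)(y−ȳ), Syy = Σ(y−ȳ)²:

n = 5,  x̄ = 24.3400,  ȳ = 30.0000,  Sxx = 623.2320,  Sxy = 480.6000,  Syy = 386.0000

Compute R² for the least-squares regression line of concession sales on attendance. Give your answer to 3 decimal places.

0.960

R² = Sxy²/(Sxx·Syy) = (480.6)²/(623.232·386) = 0.960131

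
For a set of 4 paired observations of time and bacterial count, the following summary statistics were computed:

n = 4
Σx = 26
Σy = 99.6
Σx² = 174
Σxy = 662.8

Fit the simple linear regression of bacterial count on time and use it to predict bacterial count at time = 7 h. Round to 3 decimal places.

Sxx = Σx² − (Σx)²/n = 174 − 169 = 5
Sxy = Σxy − (Σx)(Σy)/n = 662.8 − 647.4 = 15.4
b = Sxy/Sxx = 15.4/5 = 3.08
a = ȳ − b·x̄ = 24.9 − 3.08·6.5 = 4.88
ŷ(7) = a + b·7 = 4.88 + 3.08·7 = 26.44

26.440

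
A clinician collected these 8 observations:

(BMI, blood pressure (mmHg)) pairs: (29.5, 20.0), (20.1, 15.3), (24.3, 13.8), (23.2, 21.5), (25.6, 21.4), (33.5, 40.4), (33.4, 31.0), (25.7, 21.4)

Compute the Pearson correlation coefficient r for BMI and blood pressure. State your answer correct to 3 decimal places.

n = 8, Σx = 215.3, Σy = 184.8, Σxy = 5218.29, Σx² = 5956.65, Σy² = 4795.86
Sxx = Σx² − (Σx)²/n = 5956.65 − 5794.26125 = 162.38875
Sxy = Σxy − (Σx)(Σy)/n = 5218.29 − 4973.43 = 244.86
Syy = Σy² − (Σy)²/n = 4795.86 − 4268.88 = 526.98
r = Sxy/√(Sxx·Syy) = 244.86/√(85575.623475) = 244.86/292.533115 = 0.837033

0.837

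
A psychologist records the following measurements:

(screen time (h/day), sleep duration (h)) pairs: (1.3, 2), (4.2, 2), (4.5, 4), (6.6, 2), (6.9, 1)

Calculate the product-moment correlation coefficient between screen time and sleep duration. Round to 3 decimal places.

n = 5, Σx = 23.5, Σy = 11, Σxy = 49.1, Σx² = 130.75, Σy² = 29
Sxx = Σx² − (Σx)²/n = 130.75 − 110.45 = 20.3
Sxy = Σxy − (Σx)(Σy)/n = 49.1 − 51.7 = -2.6
Syy = Σy² − (Σy)²/n = 29 − 24.2 = 4.8
r = Sxy/√(Sxx·Syy) = -2.6/√(97.44) = -2.6/9.871170 = -0.263393

-0.263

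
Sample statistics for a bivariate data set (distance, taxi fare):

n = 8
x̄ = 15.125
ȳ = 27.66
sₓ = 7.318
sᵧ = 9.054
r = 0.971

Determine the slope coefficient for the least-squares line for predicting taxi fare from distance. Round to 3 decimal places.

1.201

b = r · sᵧ/sₓ = 0.971 · 9.054/7.318 = 1.201344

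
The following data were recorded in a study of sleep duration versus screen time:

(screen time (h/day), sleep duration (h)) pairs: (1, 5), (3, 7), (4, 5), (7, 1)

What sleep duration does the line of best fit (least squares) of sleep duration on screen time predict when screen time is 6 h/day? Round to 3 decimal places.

n = 4, Σx = 15, Σy = 18, Σxy = 53, Σx² = 75
Sxx = Σx² − (Σx)²/n = 75 − 56.25 = 18.75
Sxy = Σxy − (Σx)(Σy)/n = 53 − 67.5 = -14.5
b = Sxy/Sxx = -14.5/18.75 = -0.773333
a = ȳ − b·x̄ = 4.5 − (-0.773333)·3.75 = 7.4
ŷ(6) = a + b·6 = 7.4 + (-0.773333)·6 = 2.76

2.760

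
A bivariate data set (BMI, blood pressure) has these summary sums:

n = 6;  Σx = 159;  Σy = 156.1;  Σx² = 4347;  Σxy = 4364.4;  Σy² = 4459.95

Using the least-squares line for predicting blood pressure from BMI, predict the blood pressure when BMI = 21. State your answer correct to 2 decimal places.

Sxx = Σx² − (Σx)²/n = 4347 − 4213.5 = 133.5
Sxy = Σxy − (Σx)(Σy)/n = 4364.4 − 4136.65 = 227.75
b = Sxy/Sxx = 227.75/133.5 = 1.705993
a = ȳ − b·x̄ = 26.016667 − 1.705993·26.5 = -19.192135
ŷ(21) = a + b·21 = -19.192135 + 1.705993·21 = 16.633708

16.63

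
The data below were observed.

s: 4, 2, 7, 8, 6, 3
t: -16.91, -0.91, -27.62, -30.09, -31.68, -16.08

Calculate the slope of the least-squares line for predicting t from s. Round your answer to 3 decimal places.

n = 6, Σx = 30, Σy = -123.29, Σxy = -741.84, Σx² = 178
Sxx = Σx² − (Σx)²/n = 178 − 150 = 28
Sxy = Σxy − (Σx)(Σy)/n = -741.84 − (-616.45) = -125.39
b = Sxy/Sxx = -125.39/28 = -4.478214

-4.478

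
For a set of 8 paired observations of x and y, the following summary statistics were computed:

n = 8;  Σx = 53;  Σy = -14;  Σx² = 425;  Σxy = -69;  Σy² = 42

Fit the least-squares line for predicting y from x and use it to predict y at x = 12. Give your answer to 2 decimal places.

-0.02

Sxx = Σx² − (Σx)²/n = 425 − 351.125 = 73.875
Sxy = Σxy − (Σx)(Σy)/n = -69 − (-92.75) = 23.75
b = Sxy/Sxx = 23.75/73.875 = 0.321489
a = ȳ − b·x̄ = -1.75 − 0.321489·6.625 = -3.879865
ŷ(12) = a + b·12 = -3.879865 + 0.321489·12 = -0.021997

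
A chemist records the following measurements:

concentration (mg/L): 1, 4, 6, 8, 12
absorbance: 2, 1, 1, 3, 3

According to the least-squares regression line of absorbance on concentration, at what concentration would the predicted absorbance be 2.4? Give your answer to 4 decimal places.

8.9520

n = 5, Σx = 31, Σy = 10, Σxy = 72, Σx² = 261
Sxx = Σx² − (Σx)²/n = 261 − 192.2 = 68.8
Sxy = Σxy − (Σx)(Σy)/n = 72 − 62 = 10
b = Sxy/Sxx = 10/68.8 = 0.145349
a = ȳ − b·x̄ = 2 − 0.145349·6.2 = 1.098837
Set a + b·x = 2.4: x = (2.4 − 1.098837) / 0.145349 = 8.952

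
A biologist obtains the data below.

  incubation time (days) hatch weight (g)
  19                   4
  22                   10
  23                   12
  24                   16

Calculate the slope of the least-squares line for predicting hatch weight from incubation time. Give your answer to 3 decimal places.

2.286

n = 4, Σx = 88, Σy = 42, Σxy = 956, Σx² = 1950
Sxx = Σx² − (Σx)²/n = 1950 − 1936 = 14
Sxy = Σxy − (Σx)(Σy)/n = 956 − 924 = 32
b = Sxy/Sxx = 32/14 = 2.285714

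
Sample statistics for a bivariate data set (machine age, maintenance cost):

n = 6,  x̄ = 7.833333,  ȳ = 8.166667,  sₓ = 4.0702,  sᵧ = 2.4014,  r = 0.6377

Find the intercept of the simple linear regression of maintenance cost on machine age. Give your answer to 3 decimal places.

b = r · sᵧ/sₓ = 0.6377 · 2.4014/4.0702 = 0.376240
a = ȳ − b·x̄ = 8.166667 − 0.376240·7.833333 = 5.219452

5.219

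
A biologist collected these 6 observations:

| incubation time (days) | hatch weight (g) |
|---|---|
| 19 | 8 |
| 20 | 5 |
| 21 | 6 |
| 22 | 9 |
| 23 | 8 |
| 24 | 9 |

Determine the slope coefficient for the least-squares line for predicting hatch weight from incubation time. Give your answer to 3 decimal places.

n = 6, Σx = 129, Σy = 45, Σxy = 976, Σx² = 2791
Sxx = Σx² − (Σx)²/n = 2791 − 2773.5 = 17.5
Sxy = Σxy − (Σx)(Σy)/n = 976 − 967.5 = 8.5
b = Sxy/Sxx = 8.5/17.5 = 0.485714

0.486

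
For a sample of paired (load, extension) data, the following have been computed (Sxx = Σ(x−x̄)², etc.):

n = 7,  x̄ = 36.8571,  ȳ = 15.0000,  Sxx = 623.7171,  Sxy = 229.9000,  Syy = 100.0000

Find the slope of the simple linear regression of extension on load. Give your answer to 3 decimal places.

b = Sxy/Sxx = 229.9/623.7171 = 0.368597

0.369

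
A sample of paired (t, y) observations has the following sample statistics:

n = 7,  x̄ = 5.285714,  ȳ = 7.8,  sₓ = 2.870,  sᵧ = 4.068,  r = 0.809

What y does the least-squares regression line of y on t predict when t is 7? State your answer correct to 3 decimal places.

b = r · sᵧ/sₓ = 0.809 · 4.068/2.87 = 1.146694
a = ȳ − b·x̄ = 7.8 − 1.146694·5.285714 = 1.738903
ŷ(7) = a + b·7 = 1.738903 + 1.146694·7 = 9.765762

9.766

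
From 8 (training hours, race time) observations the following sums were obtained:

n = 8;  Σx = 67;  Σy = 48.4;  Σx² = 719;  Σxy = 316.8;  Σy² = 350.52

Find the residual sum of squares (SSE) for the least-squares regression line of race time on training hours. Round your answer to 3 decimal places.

8.033

Sxx = Σx² − (Σx)²/n = 719 − 561.125 = 157.875
Sxy = Σxy − (Σx)(Σy)/n = 316.8 − 405.35 = -88.55
Syy = Σy² − (Σy)²/n = 350.52 − 292.82 = 57.7
b = Sxy/Sxx = -88.55/157.875 = -0.560887
SSE = Syy − b·Sxy = 57.7 − (-0.560887)·(-88.55) = 8.033476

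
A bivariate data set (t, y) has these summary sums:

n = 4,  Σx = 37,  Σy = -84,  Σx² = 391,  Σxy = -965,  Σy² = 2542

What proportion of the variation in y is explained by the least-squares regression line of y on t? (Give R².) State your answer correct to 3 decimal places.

0.932

Sxx = Σx² − (Σx)²/n = 391 − 342.25 = 48.75
Sxy = Σxy − (Σx)(Σy)/n = -965 − (-777) = -188
Syy = Σy² − (Σy)²/n = 2542 − 1764 = 778
R² = Sxy²/(Sxx·Syy) = (-188)²/(48.75·778) = 0.931883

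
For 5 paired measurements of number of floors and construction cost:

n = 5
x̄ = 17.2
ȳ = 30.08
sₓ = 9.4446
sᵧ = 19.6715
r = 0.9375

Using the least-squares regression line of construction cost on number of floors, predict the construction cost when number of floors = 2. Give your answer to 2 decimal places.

b = r · sᵧ/sₓ = 0.9375 · 19.6715/9.4446 = 1.952654
a = ȳ − b·x̄ = 30.08 − 1.952654·17.2 = -3.505640
ŷ(2) = a + b·2 = -3.505640 + 1.952654·2 = 0.399667

0.40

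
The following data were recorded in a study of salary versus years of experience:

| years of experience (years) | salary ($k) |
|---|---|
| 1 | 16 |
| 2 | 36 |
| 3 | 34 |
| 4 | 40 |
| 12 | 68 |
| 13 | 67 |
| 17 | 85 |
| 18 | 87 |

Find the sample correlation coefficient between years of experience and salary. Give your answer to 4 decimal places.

n = 8, Σx = 70, Σy = 433, Σxy = 5048, Σx² = 956, Σy² = 28215
Sxx = Σx² − (Σx)²/n = 956 − 612.5 = 343.5
Sxy = Σxy − (Σx)(Σy)/n = 5048 − 3788.75 = 1259.25
Syy = Σy² − (Σy)²/n = 28215 − 23436.125 = 4778.875
r = Sxy/√(Sxx·Syy) = 1259.25/√(1641543.5625) = 1259.25/1281.227366 = 0.982847

0.9828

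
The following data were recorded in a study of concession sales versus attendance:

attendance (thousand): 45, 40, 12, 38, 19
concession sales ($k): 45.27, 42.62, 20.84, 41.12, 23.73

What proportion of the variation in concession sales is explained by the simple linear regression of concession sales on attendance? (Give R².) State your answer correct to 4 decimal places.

n = 5, Σx = 154, Σy = 173.58, Σxy = 6005.46, Σx² = 5574, Σy² = 6554.1102
Sxx = Σx² − (Σx)²/n = 5574 − 4743.2 = 830.8
Sxy = Σxy − (Σx)(Σy)/n = 6005.46 − 5346.264 = 659.196
Syy = Σy² − (Σy)²/n = 6554.1102 − 6026.00328 = 528.10692
R² = Sxy²/(Sxx·Syy) = (659.196)²/(830.8·528.10692) = 0.990400

0.9904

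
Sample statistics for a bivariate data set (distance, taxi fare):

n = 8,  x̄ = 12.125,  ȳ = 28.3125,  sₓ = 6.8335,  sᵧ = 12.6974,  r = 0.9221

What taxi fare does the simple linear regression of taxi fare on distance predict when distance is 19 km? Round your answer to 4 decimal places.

b = r · sᵧ/sₓ = 0.9221 · 12.6974/6.8335 = 1.713364
a = ȳ − b·x̄ = 28.3125 − 1.713364·12.125 = 7.537962
ŷ(19) = a + b·19 = 7.537962 + 1.713364·19 = 40.091877

40.0919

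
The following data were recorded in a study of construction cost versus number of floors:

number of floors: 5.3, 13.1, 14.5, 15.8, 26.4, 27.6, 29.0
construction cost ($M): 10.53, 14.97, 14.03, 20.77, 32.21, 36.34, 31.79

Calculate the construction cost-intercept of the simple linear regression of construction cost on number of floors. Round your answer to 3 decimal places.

1.987

n = 7, Σx = 131.7, Σy = 160.64, Σxy = 3558.755, Σx² = 2959.31
Sxx = Σx² − (Σx)²/n = 2959.31 − 2477.841429 = 481.468571
Sxy = Σxy − (Σx)(Σy)/n = 3558.755 − 3022.326857 = 536.428143
b = Sxy/Sxx = 536.428143/481.468571 = 1.114150
a = ȳ − b·x̄ = 22.948571 − 1.114150·18.814286 = 1.986638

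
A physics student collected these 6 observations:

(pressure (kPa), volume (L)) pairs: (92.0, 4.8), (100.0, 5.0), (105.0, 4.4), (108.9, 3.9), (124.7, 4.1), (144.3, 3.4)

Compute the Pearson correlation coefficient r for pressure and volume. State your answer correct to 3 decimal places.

-0.877

n = 6, Σx = 674.9, Σy = 25.6, Σxy = 2830.2, Σx² = 77720.79, Σy² = 110.98
Sxx = Σx² − (Σx)²/n = 77720.79 − 75915.001667 = 1805.788333
Sxy = Σxy − (Σx)(Σy)/n = 2830.2 − 2879.573333 = -49.373333
Syy = Σy² − (Σy)²/n = 110.98 − 109.226667 = 1.753333
r = Sxy/√(Sxx·Syy) = -49.373333/√(3166.148878) = -49.373333/56.268543 = -0.877459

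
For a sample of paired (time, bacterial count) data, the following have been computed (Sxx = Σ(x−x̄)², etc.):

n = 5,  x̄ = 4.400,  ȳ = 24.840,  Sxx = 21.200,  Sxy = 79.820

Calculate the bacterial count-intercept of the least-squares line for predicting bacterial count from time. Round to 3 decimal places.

8.274

b = Sxy/Sxx = 79.82/21.2 = 3.765094
a = ȳ − b·x̄ = 24.84 − 3.765094·4.4 = 8.273585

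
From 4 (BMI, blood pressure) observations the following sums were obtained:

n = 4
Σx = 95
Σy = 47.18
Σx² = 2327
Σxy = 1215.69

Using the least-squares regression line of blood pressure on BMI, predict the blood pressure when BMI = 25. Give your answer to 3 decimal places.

13.476

Sxx = Σx² − (Σx)²/n = 2327 − 2256.25 = 70.75
Sxy = Σxy − (Σx)(Σy)/n = 1215.69 − 1120.525 = 95.165
b = Sxy/Sxx = 95.165/70.75 = 1.345088
a = ȳ − b·x̄ = 11.795 − 1.345088·23.75 = -20.150848
ŷ(25) = a + b·25 = -20.150848 + 1.345088·25 = 13.476360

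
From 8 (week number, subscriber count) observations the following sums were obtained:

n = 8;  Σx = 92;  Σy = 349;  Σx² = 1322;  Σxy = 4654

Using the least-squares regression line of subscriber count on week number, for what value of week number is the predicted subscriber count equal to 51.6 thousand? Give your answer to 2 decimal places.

14.79

Sxx = Σx² − (Σx)²/n = 1322 − 1058 = 264
Sxy = Σxy − (Σx)(Σy)/n = 4654 − 4013.5 = 640.5
b = Sxy/Sxx = 640.5/264 = 2.426136
a = ȳ − b·x̄ = 43.625 − 2.426136·11.5 = 15.724432
Set a + b·x = 51.6: x = (51.6 − 15.724432) / 2.426136 = 14.787119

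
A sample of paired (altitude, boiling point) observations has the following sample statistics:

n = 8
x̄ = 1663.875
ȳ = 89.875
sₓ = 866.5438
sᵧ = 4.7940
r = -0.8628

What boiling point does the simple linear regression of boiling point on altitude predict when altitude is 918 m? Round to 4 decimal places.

b = r · sᵧ/sₓ = -0.8628 · 4.794/866.5438 = -0.004773
a = ȳ − b·x̄ = 89.875 − (-0.004773)·1663.875 = 97.817155
ŷ(918) = a + b·918 = 97.817155 + (-0.004773)·918 = 93.435276

93.4353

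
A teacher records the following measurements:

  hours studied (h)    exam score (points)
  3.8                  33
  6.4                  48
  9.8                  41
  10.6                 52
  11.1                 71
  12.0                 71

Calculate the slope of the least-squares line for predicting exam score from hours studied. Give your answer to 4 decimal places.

n = 6, Σx = 53.7, Σy = 316, Σxy = 3025.7, Σx² = 531.01
Sxx = Σx² − (Σx)²/n = 531.01 − 480.615 = 50.395
Sxy = Σxy − (Σx)(Σy)/n = 3025.7 − 2828.2 = 197.5
b = Sxy/Sxx = 197.5/50.395 = 3.919040

3.9190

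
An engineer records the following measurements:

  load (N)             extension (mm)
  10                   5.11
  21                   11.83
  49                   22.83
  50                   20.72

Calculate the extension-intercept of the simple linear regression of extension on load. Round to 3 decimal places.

n = 4, Σx = 130, Σy = 60.49, Σxy = 2454.2, Σx² = 5442
Sxx = Σx² − (Σx)²/n = 5442 − 4225 = 1217
Sxy = Σxy − (Σx)(Σy)/n = 2454.2 − 1965.925 = 488.275
b = Sxy/Sxx = 488.275/1217 = 0.401212
a = ȳ − b·x̄ = 15.1225 − 0.401212·32.5 = 2.083110

2.083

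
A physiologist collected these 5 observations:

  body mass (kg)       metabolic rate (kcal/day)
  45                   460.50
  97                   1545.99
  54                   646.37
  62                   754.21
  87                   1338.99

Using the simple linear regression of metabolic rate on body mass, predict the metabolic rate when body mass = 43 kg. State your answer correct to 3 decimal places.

399.965

n = 5, Σx = 345, Σy = 4746.06, Σxy = 368840.66, Σx² = 25763
Sxx = Σx² − (Σx)²/n = 25763 − 23805 = 1958
Sxy = Σxy − (Σx)(Σy)/n = 368840.66 − 327478.14 = 41362.52
b = Sxy/Sxx = 41362.52/1958 = 21.124883
a = ȳ − b·x̄ = 949.212 − 21.124883·69 = -508.404895
ŷ(43) = a + b·43 = -508.404895 + 21.124883·43 = 399.965054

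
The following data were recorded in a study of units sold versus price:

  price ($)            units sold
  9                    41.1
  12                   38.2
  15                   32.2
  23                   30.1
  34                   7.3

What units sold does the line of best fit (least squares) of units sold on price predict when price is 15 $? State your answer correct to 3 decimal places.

34.380

n = 5, Σx = 93, Σy = 148.9, Σxy = 2251.8, Σx² = 2135
Sxx = Σx² − (Σx)²/n = 2135 − 1729.8 = 405.2
Sxy = Σxy − (Σx)(Σy)/n = 2251.8 − 2769.54 = -517.74
b = Sxy/Sxx = -517.74/405.2 = -1.277739
a = ȳ − b·x̄ = 29.78 − (-1.277739)·18.6 = 53.545953
ŷ(15) = a + b·15 = 53.545953 + (-1.277739)·15 = 34.379862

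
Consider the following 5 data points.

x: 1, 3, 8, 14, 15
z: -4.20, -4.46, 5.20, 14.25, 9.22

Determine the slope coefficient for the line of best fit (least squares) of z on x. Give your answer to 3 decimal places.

1.245

n = 5, Σx = 41, Σy = 20.01, Σxy = 361.82, Σx² = 495
Sxx = Σx² − (Σx)²/n = 495 − 336.2 = 158.8
Sxy = Σxy − (Σx)(Σy)/n = 361.82 − 164.082 = 197.738
b = Sxy/Sxx = 197.738/158.8 = 1.245202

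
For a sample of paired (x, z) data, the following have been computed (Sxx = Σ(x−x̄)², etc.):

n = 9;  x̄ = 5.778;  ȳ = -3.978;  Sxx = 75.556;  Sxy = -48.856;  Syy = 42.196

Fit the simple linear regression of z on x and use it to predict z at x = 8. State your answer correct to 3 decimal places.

-5.415

b = Sxy/Sxx = -48.856/75.556 = -0.646620
a = ȳ − b·x̄ = -3.978 − (-0.646620)·5.778 = -0.241831
ŷ(8) = a + b·8 = -0.241831 + (-0.646620)·8 = -5.414789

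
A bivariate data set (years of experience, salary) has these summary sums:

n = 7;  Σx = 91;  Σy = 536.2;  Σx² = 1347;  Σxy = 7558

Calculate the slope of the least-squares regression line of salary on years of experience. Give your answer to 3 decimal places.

3.582

Sxx = Σx² − (Σx)²/n = 1347 − 1183 = 164
Sxy = Σxy − (Σx)(Σy)/n = 7558 − 6970.6 = 587.4
b = Sxy/Sxx = 587.4/164 = 3.581707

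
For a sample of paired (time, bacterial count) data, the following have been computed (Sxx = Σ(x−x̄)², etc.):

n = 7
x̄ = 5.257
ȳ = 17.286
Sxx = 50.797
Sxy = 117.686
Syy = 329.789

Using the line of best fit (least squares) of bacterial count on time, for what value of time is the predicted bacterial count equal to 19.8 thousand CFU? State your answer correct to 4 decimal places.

b = Sxy/Sxx = 117.686/50.797 = 2.316790
a = ȳ − b·x̄ = 17.286 − 2.316790·5.257 = 5.106633
Set a + b·x = 19.8: x = (19.8 − 5.106633) / 2.316790 = 6.342122

6.3421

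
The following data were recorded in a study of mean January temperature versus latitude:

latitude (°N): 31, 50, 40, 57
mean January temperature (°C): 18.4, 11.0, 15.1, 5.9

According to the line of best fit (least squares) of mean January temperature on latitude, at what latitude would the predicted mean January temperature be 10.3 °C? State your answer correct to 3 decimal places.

49.413

n = 4, Σx = 178, Σy = 50.4, Σxy = 2060.7, Σx² = 8310
Sxx = Σx² − (Σx)²/n = 8310 − 7921 = 389
Sxy = Σxy − (Σx)(Σy)/n = 2060.7 − 2242.8 = -182.1
b = Sxy/Sxx = -182.1/389 = -0.468123
a = ȳ − b·x̄ = 12.6 − (-0.468123)·44.5 = 33.431491
Set a + b·x = 10.3: x = (10.3 − 33.431491) / (-0.468123) = 49.413234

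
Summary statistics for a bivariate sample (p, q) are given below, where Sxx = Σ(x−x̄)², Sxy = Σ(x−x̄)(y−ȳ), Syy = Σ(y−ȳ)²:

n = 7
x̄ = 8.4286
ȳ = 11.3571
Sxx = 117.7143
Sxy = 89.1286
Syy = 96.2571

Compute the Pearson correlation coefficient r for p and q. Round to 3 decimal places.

0.837

r = Sxy/√(Sxx·Syy) = 89.1286/√(11330.837147) = 89.1286/106.446405 = 0.837310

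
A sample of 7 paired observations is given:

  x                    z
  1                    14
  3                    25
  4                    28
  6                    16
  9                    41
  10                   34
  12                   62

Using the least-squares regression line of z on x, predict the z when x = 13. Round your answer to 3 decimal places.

54.006

n = 7, Σx = 45, Σy = 220, Σxy = 1750, Σx² = 387
Sxx = Σx² − (Σx)²/n = 387 − 289.285714 = 97.714286
Sxy = Σxy − (Σx)(Σy)/n = 1750 − 1414.285714 = 335.714286
b = Sxy/Sxx = 335.714286/97.714286 = 3.435673
a = ȳ − b·x̄ = 31.428571 − 3.435673·6.428571 = 9.342105
ŷ(13) = a + b·13 = 9.342105 + 3.435673·13 = 54.005848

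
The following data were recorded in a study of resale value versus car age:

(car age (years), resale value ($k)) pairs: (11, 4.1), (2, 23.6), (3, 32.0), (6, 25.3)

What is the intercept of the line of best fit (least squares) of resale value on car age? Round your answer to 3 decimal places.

n = 4, Σx = 22, Σy = 85, Σxy = 340.1, Σx² = 170
Sxx = Σx² − (Σx)²/n = 170 − 121 = 49
Sxy = Σxy − (Σx)(Σy)/n = 340.1 − 467.5 = -127.4
b = Sxy/Sxx = -127.4/49 = -2.6
a = ȳ − b·x̄ = 21.25 − (-2.6)·5.5 = 35.55

35.550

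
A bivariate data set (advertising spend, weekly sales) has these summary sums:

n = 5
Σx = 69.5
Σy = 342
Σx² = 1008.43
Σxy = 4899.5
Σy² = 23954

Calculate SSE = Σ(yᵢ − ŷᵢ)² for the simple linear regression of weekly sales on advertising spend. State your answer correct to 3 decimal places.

60.292

Sxx = Σx² − (Σx)²/n = 1008.43 − 966.05 = 42.38
Sxy = Σxy − (Σx)(Σy)/n = 4899.5 − 4753.8 = 145.7
Syy = Σy² − (Σy)²/n = 23954 − 23392.8 = 561.2
b = Sxy/Sxx = 145.7/42.38 = 3.437942
SSE = Syy − b·Sxy = 561.2 − 3.437942·145.7 = 60.291789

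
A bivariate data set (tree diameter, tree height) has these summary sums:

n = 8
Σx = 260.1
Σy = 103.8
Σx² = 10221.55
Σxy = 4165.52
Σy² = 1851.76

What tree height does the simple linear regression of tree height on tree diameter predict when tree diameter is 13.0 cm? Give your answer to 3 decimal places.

4.234

Sxx = Σx² − (Σx)²/n = 10221.55 − 8456.50125 = 1765.04875
Sxy = Σxy − (Σx)(Σy)/n = 4165.52 − 3374.7975 = 790.7225
b = Sxy/Sxx = 790.7225/1765.04875 = 0.447989
a = ȳ − b·x̄ = 12.975 − 0.447989·32.5125 = -1.590244
ŷ(13.0) = a + b·13.0 = -1.590244 + 0.447989·13 = 4.233614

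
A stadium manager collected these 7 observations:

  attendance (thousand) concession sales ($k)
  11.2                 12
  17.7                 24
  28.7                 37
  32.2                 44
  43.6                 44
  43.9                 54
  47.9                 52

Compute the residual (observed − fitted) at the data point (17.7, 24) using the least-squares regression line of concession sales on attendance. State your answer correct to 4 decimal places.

0.9569

n = 7, Σx = 225.2, Σy = 267, Σxy = 9817.7, Σx² = 8421.84
Sxx = Σx² − (Σx)²/n = 8421.84 − 7245.005714 = 1176.834286
Sxy = Σxy − (Σx)(Σy)/n = 9817.7 − 8589.771429 = 1227.928571
b = Sxy/Sxx = 1227.928571/1176.834286 = 1.043417
a = ȳ − b·x̄ = 38.142857 − 1.043417·32.171429 = 4.574651
ŷ(17.7) = 4.574651 + 1.043417·17.7 = 23.043127
residual = y − ŷ = 24 − 23.043127 = 0.956873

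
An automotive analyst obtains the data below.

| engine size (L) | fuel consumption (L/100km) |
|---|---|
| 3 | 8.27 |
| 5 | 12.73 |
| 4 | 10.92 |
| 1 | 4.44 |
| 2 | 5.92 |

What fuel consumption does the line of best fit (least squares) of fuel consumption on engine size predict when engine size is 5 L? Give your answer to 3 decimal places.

n = 5, Σx = 15, Σy = 42.28, Σxy = 148.42, Σx² = 55
Sxx = Σx² − (Σx)²/n = 55 − 45 = 10
Sxy = Σxy − (Σx)(Σy)/n = 148.42 − 126.84 = 21.58
b = Sxy/Sxx = 21.58/10 = 2.158
a = ȳ − b·x̄ = 8.456 − 2.158·3 = 1.982
ŷ(5) = a + b·5 = 1.982 + 2.158·5 = 12.772

12.772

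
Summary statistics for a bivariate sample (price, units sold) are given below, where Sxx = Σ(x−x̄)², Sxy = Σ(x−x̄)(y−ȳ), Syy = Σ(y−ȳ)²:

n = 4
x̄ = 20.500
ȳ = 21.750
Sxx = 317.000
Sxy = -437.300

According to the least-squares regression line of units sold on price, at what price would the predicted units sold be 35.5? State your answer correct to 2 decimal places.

b = Sxy/Sxx = -437.3/317 = -1.379495
a = ȳ − b·x̄ = 21.75 − (-1.379495)·20.5 = 50.029653
Set a + b·x = 35.5: x = (35.5 − 50.029653) / (-1.379495) = 10.532586

10.53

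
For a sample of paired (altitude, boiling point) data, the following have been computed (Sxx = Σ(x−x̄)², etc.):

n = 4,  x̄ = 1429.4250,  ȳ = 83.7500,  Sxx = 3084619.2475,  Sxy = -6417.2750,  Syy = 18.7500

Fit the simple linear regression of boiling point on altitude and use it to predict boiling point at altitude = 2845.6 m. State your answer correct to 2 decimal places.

80.80

b = Sxy/Sxx = -6417.275/3084619.2475 = -0.002080
a = ȳ − b·x̄ = 83.75 − (-0.002080)·1429.425 = 86.723791
ŷ(2845.6) = a + b·2845.6 = 86.723791 + (-0.002080)·2845.6 = 80.803774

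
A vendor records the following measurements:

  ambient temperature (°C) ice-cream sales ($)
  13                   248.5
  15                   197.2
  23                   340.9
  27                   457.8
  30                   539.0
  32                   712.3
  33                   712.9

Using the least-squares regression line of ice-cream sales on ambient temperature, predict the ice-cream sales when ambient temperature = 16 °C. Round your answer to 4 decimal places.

243.9799

n = 7, Σx = 173, Σy = 3208.6, Σxy = 88879.1, Σx² = 4665
Sxx = Σx² − (Σx)²/n = 4665 − 4275.571429 = 389.428571
Sxy = Σxy − (Σx)(Σy)/n = 88879.1 − 79298.257143 = 9580.842857
b = Sxy/Sxx = 9580.842857/389.428571 = 24.602311
a = ȳ − b·x̄ = 458.371429 − 24.602311·24.714286 = -149.657117
ŷ(16) = a + b·16 = -149.657117 + 24.602311·16 = 243.979861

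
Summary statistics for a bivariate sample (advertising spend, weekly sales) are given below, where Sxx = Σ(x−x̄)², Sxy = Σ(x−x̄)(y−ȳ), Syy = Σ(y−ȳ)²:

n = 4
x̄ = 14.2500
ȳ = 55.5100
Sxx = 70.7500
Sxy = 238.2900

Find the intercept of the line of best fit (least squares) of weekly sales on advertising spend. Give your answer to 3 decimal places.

7.515

b = Sxy/Sxx = 238.29/70.75 = 3.368057
a = ȳ − b·x̄ = 55.51 − 3.368057·14.25 = 7.515194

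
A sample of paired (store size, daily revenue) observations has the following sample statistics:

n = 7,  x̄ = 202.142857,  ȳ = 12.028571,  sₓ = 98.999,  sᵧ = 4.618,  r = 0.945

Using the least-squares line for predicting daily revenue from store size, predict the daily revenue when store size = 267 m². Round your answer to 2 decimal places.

b = r · sᵧ/sₓ = 0.945 · 4.618/98.999 = 0.044081
a = ȳ − b·x̄ = 12.028571 − 0.044081·202.142857 = 3.117840
ŷ(267) = a + b·267 = 3.117840 + 0.044081·267 = 14.887562

14.89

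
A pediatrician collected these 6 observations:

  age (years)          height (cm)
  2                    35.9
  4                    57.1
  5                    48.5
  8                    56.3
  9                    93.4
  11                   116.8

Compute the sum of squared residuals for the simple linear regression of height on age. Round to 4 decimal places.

n = 6, Σx = 39, Σy = 408, Σxy = 3118.5, Σx² = 311, Σy² = 32436.96
Sxx = Σx² − (Σx)²/n = 311 − 253.5 = 57.5
Sxy = Σxy − (Σx)(Σy)/n = 3118.5 − 2652 = 466.5
Syy = Σy² − (Σy)²/n = 32436.96 − 27744 = 4692.96
b = Sxy/Sxx = 466.5/57.5 = 8.113043
SSE = Syy − b·Sxy = 4692.96 − 8.113043·466.5 = 908.225217

908.2252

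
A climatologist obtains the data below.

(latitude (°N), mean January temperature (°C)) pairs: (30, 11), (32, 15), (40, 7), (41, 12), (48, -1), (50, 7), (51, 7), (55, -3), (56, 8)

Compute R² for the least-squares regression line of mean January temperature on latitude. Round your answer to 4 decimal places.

0.4503

n = 9, Σx = 403, Σy = 63, Σxy = 2524, Σx² = 18771, Σy² = 711
Sxx = Σx² − (Σx)²/n = 18771 − 18045.444444 = 725.555556
Sxy = Σxy − (Σx)(Σy)/n = 2524 − 2821 = -297
Syy = Σy² − (Σy)²/n = 711 − 441 = 270
R² = Sxy²/(Sxx·Syy) = (-297)²/(725.555556·270) = 0.450276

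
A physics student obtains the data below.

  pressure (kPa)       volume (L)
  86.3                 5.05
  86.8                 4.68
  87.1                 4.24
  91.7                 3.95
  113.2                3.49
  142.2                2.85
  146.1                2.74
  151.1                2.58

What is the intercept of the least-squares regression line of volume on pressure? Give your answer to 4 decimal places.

7.1396

n = 8, Σx = 904.5, Σy = 29.58, Σxy = 3164.048, Σx² = 108188.73
Sxx = Σx² − (Σx)²/n = 108188.73 − 102265.03125 = 5923.69875
Sxy = Σxy − (Σx)(Σy)/n = 3164.048 − 3344.38875 = -180.34075
b = Sxy/Sxx = -180.34075/5923.69875 = -0.030444
a = ȳ − b·x̄ = 3.6975 − (-0.030444)·113.0625 = 7.139568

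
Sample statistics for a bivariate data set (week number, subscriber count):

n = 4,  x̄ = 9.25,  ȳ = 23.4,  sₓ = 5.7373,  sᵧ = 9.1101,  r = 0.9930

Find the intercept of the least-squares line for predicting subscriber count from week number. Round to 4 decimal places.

b = r · sᵧ/sₓ = 0.993 · 9.1101/5.7373 = 1.576757
a = ȳ − b·x̄ = 23.4 − 1.576757·9.25 = 8.814996

8.8150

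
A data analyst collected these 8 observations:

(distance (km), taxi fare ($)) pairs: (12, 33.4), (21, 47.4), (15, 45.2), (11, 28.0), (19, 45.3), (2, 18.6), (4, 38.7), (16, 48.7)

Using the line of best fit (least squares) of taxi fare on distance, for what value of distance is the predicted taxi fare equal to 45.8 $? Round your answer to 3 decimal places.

n = 8, Σx = 100, Σy = 305.3, Σxy = 4214.1, Σx² = 1568
Sxx = Σx² − (Σx)²/n = 1568 − 1250 = 318
Sxy = Σxy − (Σx)(Σy)/n = 4214.1 − 3816.25 = 397.85
b = Sxy/Sxx = 397.85/318 = 1.251101
a = ȳ − b·x̄ = 38.1625 − 1.251101·12.5 = 22.523742
Set a + b·x = 45.8: x = (45.8 − 22.523742) / 1.251101 = 18.604625

18.605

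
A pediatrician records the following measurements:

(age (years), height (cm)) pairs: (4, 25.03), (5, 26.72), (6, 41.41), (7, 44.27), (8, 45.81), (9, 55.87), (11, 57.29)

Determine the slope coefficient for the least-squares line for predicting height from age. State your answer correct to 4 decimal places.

n = 7, Σx = 50, Σy = 296.4, Σxy = 2291.57, Σx² = 392
Sxx = Σx² − (Σx)²/n = 392 − 357.142857 = 34.857143
Sxy = Σxy − (Σx)(Σy)/n = 2291.57 − 2117.142857 = 174.427143
b = Sxy/Sxx = 174.427143/34.857143 = 5.004057

5.0041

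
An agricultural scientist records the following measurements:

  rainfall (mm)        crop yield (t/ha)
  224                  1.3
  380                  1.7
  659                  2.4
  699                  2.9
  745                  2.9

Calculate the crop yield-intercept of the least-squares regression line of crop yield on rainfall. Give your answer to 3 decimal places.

n = 5, Σx = 2707, Σy = 11.2, Σxy = 6706.4, Σx² = 1672483
Sxx = Σx² − (Σx)²/n = 1672483 − 1465569.8 = 206913.2
Sxy = Σxy − (Σx)(Σy)/n = 6706.4 − 6063.68 = 642.72
b = Sxy/Sxx = 642.72/206913.2 = 0.003106
a = ȳ − b·x̄ = 2.24 − 0.003106·541.4 = 0.558287

0.558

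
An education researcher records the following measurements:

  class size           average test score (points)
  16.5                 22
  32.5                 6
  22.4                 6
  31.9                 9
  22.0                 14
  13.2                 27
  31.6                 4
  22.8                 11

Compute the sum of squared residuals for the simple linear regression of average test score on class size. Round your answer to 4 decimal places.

n = 8, Σx = 192.9, Σy = 99, Σxy = 2021.1, Σx² = 5024.51, Σy² = 1699
Sxx = Σx² − (Σx)²/n = 5024.51 − 4651.30125 = 373.20875
Sxy = Σxy − (Σx)(Σy)/n = 2021.1 − 2387.1375 = -366.0375
Syy = Σy² − (Σy)²/n = 1699 − 1225.125 = 473.875
b = Sxy/Sxx = -366.0375/373.20875 = -0.980785
SSE = Syy − b·Sxy = 473.875 − (-0.980785)·(-366.0375) = 114.870954

114.8710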